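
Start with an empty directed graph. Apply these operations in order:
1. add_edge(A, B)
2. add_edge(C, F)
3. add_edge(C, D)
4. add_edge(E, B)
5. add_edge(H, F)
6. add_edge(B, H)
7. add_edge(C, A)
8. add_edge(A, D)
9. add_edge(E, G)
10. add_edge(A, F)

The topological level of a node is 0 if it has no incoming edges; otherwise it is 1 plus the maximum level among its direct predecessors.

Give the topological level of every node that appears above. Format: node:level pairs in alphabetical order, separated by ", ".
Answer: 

Answer: A:1, B:2, C:0, D:2, E:0, F:4, G:1, H:3

Derivation:
Op 1: add_edge(A, B). Edges now: 1
Op 2: add_edge(C, F). Edges now: 2
Op 3: add_edge(C, D). Edges now: 3
Op 4: add_edge(E, B). Edges now: 4
Op 5: add_edge(H, F). Edges now: 5
Op 6: add_edge(B, H). Edges now: 6
Op 7: add_edge(C, A). Edges now: 7
Op 8: add_edge(A, D). Edges now: 8
Op 9: add_edge(E, G). Edges now: 9
Op 10: add_edge(A, F). Edges now: 10
Compute levels (Kahn BFS):
  sources (in-degree 0): C, E
  process C: level=0
    C->A: in-degree(A)=0, level(A)=1, enqueue
    C->D: in-degree(D)=1, level(D)>=1
    C->F: in-degree(F)=2, level(F)>=1
  process E: level=0
    E->B: in-degree(B)=1, level(B)>=1
    E->G: in-degree(G)=0, level(G)=1, enqueue
  process A: level=1
    A->B: in-degree(B)=0, level(B)=2, enqueue
    A->D: in-degree(D)=0, level(D)=2, enqueue
    A->F: in-degree(F)=1, level(F)>=2
  process G: level=1
  process B: level=2
    B->H: in-degree(H)=0, level(H)=3, enqueue
  process D: level=2
  process H: level=3
    H->F: in-degree(F)=0, level(F)=4, enqueue
  process F: level=4
All levels: A:1, B:2, C:0, D:2, E:0, F:4, G:1, H:3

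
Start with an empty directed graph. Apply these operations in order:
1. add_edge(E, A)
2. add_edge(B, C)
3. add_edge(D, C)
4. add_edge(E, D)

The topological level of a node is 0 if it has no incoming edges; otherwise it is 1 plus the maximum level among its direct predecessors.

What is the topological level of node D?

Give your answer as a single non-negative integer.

Answer: 1

Derivation:
Op 1: add_edge(E, A). Edges now: 1
Op 2: add_edge(B, C). Edges now: 2
Op 3: add_edge(D, C). Edges now: 3
Op 4: add_edge(E, D). Edges now: 4
Compute levels (Kahn BFS):
  sources (in-degree 0): B, E
  process B: level=0
    B->C: in-degree(C)=1, level(C)>=1
  process E: level=0
    E->A: in-degree(A)=0, level(A)=1, enqueue
    E->D: in-degree(D)=0, level(D)=1, enqueue
  process A: level=1
  process D: level=1
    D->C: in-degree(C)=0, level(C)=2, enqueue
  process C: level=2
All levels: A:1, B:0, C:2, D:1, E:0
level(D) = 1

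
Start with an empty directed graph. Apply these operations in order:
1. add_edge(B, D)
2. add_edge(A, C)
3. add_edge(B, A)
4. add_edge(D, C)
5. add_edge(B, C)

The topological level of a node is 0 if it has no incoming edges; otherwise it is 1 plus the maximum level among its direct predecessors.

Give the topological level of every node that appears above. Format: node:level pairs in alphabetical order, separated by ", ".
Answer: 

Op 1: add_edge(B, D). Edges now: 1
Op 2: add_edge(A, C). Edges now: 2
Op 3: add_edge(B, A). Edges now: 3
Op 4: add_edge(D, C). Edges now: 4
Op 5: add_edge(B, C). Edges now: 5
Compute levels (Kahn BFS):
  sources (in-degree 0): B
  process B: level=0
    B->A: in-degree(A)=0, level(A)=1, enqueue
    B->C: in-degree(C)=2, level(C)>=1
    B->D: in-degree(D)=0, level(D)=1, enqueue
  process A: level=1
    A->C: in-degree(C)=1, level(C)>=2
  process D: level=1
    D->C: in-degree(C)=0, level(C)=2, enqueue
  process C: level=2
All levels: A:1, B:0, C:2, D:1

Answer: A:1, B:0, C:2, D:1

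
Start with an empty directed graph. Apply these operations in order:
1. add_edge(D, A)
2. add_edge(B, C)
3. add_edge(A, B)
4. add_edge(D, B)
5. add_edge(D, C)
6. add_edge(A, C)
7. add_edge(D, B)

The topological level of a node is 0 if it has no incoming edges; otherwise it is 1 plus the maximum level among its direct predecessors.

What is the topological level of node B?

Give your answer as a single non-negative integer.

Op 1: add_edge(D, A). Edges now: 1
Op 2: add_edge(B, C). Edges now: 2
Op 3: add_edge(A, B). Edges now: 3
Op 4: add_edge(D, B). Edges now: 4
Op 5: add_edge(D, C). Edges now: 5
Op 6: add_edge(A, C). Edges now: 6
Op 7: add_edge(D, B) (duplicate, no change). Edges now: 6
Compute levels (Kahn BFS):
  sources (in-degree 0): D
  process D: level=0
    D->A: in-degree(A)=0, level(A)=1, enqueue
    D->B: in-degree(B)=1, level(B)>=1
    D->C: in-degree(C)=2, level(C)>=1
  process A: level=1
    A->B: in-degree(B)=0, level(B)=2, enqueue
    A->C: in-degree(C)=1, level(C)>=2
  process B: level=2
    B->C: in-degree(C)=0, level(C)=3, enqueue
  process C: level=3
All levels: A:1, B:2, C:3, D:0
level(B) = 2

Answer: 2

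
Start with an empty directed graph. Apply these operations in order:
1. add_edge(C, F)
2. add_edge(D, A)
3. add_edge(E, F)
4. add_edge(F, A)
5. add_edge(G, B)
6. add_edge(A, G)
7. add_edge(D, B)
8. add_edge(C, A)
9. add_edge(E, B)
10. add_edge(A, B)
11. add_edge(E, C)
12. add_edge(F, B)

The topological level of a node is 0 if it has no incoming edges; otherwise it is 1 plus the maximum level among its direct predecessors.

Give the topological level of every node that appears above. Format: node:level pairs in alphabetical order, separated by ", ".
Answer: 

Answer: A:3, B:5, C:1, D:0, E:0, F:2, G:4

Derivation:
Op 1: add_edge(C, F). Edges now: 1
Op 2: add_edge(D, A). Edges now: 2
Op 3: add_edge(E, F). Edges now: 3
Op 4: add_edge(F, A). Edges now: 4
Op 5: add_edge(G, B). Edges now: 5
Op 6: add_edge(A, G). Edges now: 6
Op 7: add_edge(D, B). Edges now: 7
Op 8: add_edge(C, A). Edges now: 8
Op 9: add_edge(E, B). Edges now: 9
Op 10: add_edge(A, B). Edges now: 10
Op 11: add_edge(E, C). Edges now: 11
Op 12: add_edge(F, B). Edges now: 12
Compute levels (Kahn BFS):
  sources (in-degree 0): D, E
  process D: level=0
    D->A: in-degree(A)=2, level(A)>=1
    D->B: in-degree(B)=4, level(B)>=1
  process E: level=0
    E->B: in-degree(B)=3, level(B)>=1
    E->C: in-degree(C)=0, level(C)=1, enqueue
    E->F: in-degree(F)=1, level(F)>=1
  process C: level=1
    C->A: in-degree(A)=1, level(A)>=2
    C->F: in-degree(F)=0, level(F)=2, enqueue
  process F: level=2
    F->A: in-degree(A)=0, level(A)=3, enqueue
    F->B: in-degree(B)=2, level(B)>=3
  process A: level=3
    A->B: in-degree(B)=1, level(B)>=4
    A->G: in-degree(G)=0, level(G)=4, enqueue
  process G: level=4
    G->B: in-degree(B)=0, level(B)=5, enqueue
  process B: level=5
All levels: A:3, B:5, C:1, D:0, E:0, F:2, G:4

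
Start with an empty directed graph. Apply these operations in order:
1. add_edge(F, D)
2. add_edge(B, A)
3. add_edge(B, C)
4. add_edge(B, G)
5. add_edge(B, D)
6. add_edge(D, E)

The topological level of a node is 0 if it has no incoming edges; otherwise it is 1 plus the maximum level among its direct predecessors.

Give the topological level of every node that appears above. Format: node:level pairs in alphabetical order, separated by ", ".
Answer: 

Answer: A:1, B:0, C:1, D:1, E:2, F:0, G:1

Derivation:
Op 1: add_edge(F, D). Edges now: 1
Op 2: add_edge(B, A). Edges now: 2
Op 3: add_edge(B, C). Edges now: 3
Op 4: add_edge(B, G). Edges now: 4
Op 5: add_edge(B, D). Edges now: 5
Op 6: add_edge(D, E). Edges now: 6
Compute levels (Kahn BFS):
  sources (in-degree 0): B, F
  process B: level=0
    B->A: in-degree(A)=0, level(A)=1, enqueue
    B->C: in-degree(C)=0, level(C)=1, enqueue
    B->D: in-degree(D)=1, level(D)>=1
    B->G: in-degree(G)=0, level(G)=1, enqueue
  process F: level=0
    F->D: in-degree(D)=0, level(D)=1, enqueue
  process A: level=1
  process C: level=1
  process G: level=1
  process D: level=1
    D->E: in-degree(E)=0, level(E)=2, enqueue
  process E: level=2
All levels: A:1, B:0, C:1, D:1, E:2, F:0, G:1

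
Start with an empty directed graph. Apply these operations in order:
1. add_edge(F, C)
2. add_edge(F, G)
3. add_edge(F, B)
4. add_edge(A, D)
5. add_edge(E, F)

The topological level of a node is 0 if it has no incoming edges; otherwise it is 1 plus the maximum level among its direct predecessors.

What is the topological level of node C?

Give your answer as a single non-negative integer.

Answer: 2

Derivation:
Op 1: add_edge(F, C). Edges now: 1
Op 2: add_edge(F, G). Edges now: 2
Op 3: add_edge(F, B). Edges now: 3
Op 4: add_edge(A, D). Edges now: 4
Op 5: add_edge(E, F). Edges now: 5
Compute levels (Kahn BFS):
  sources (in-degree 0): A, E
  process A: level=0
    A->D: in-degree(D)=0, level(D)=1, enqueue
  process E: level=0
    E->F: in-degree(F)=0, level(F)=1, enqueue
  process D: level=1
  process F: level=1
    F->B: in-degree(B)=0, level(B)=2, enqueue
    F->C: in-degree(C)=0, level(C)=2, enqueue
    F->G: in-degree(G)=0, level(G)=2, enqueue
  process B: level=2
  process C: level=2
  process G: level=2
All levels: A:0, B:2, C:2, D:1, E:0, F:1, G:2
level(C) = 2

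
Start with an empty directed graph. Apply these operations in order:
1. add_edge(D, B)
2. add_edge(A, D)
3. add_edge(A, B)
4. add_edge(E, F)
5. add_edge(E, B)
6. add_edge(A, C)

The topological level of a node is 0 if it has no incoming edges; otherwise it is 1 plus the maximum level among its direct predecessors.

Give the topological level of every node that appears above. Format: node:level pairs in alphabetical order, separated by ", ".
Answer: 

Answer: A:0, B:2, C:1, D:1, E:0, F:1

Derivation:
Op 1: add_edge(D, B). Edges now: 1
Op 2: add_edge(A, D). Edges now: 2
Op 3: add_edge(A, B). Edges now: 3
Op 4: add_edge(E, F). Edges now: 4
Op 5: add_edge(E, B). Edges now: 5
Op 6: add_edge(A, C). Edges now: 6
Compute levels (Kahn BFS):
  sources (in-degree 0): A, E
  process A: level=0
    A->B: in-degree(B)=2, level(B)>=1
    A->C: in-degree(C)=0, level(C)=1, enqueue
    A->D: in-degree(D)=0, level(D)=1, enqueue
  process E: level=0
    E->B: in-degree(B)=1, level(B)>=1
    E->F: in-degree(F)=0, level(F)=1, enqueue
  process C: level=1
  process D: level=1
    D->B: in-degree(B)=0, level(B)=2, enqueue
  process F: level=1
  process B: level=2
All levels: A:0, B:2, C:1, D:1, E:0, F:1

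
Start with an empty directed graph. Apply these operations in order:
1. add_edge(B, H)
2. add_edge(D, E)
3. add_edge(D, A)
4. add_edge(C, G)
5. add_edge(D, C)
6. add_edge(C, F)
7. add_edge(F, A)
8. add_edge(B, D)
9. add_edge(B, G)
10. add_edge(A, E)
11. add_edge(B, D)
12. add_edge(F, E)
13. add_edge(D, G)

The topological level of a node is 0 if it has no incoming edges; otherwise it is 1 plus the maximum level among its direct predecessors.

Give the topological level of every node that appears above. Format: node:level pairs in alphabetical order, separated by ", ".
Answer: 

Answer: A:4, B:0, C:2, D:1, E:5, F:3, G:3, H:1

Derivation:
Op 1: add_edge(B, H). Edges now: 1
Op 2: add_edge(D, E). Edges now: 2
Op 3: add_edge(D, A). Edges now: 3
Op 4: add_edge(C, G). Edges now: 4
Op 5: add_edge(D, C). Edges now: 5
Op 6: add_edge(C, F). Edges now: 6
Op 7: add_edge(F, A). Edges now: 7
Op 8: add_edge(B, D). Edges now: 8
Op 9: add_edge(B, G). Edges now: 9
Op 10: add_edge(A, E). Edges now: 10
Op 11: add_edge(B, D) (duplicate, no change). Edges now: 10
Op 12: add_edge(F, E). Edges now: 11
Op 13: add_edge(D, G). Edges now: 12
Compute levels (Kahn BFS):
  sources (in-degree 0): B
  process B: level=0
    B->D: in-degree(D)=0, level(D)=1, enqueue
    B->G: in-degree(G)=2, level(G)>=1
    B->H: in-degree(H)=0, level(H)=1, enqueue
  process D: level=1
    D->A: in-degree(A)=1, level(A)>=2
    D->C: in-degree(C)=0, level(C)=2, enqueue
    D->E: in-degree(E)=2, level(E)>=2
    D->G: in-degree(G)=1, level(G)>=2
  process H: level=1
  process C: level=2
    C->F: in-degree(F)=0, level(F)=3, enqueue
    C->G: in-degree(G)=0, level(G)=3, enqueue
  process F: level=3
    F->A: in-degree(A)=0, level(A)=4, enqueue
    F->E: in-degree(E)=1, level(E)>=4
  process G: level=3
  process A: level=4
    A->E: in-degree(E)=0, level(E)=5, enqueue
  process E: level=5
All levels: A:4, B:0, C:2, D:1, E:5, F:3, G:3, H:1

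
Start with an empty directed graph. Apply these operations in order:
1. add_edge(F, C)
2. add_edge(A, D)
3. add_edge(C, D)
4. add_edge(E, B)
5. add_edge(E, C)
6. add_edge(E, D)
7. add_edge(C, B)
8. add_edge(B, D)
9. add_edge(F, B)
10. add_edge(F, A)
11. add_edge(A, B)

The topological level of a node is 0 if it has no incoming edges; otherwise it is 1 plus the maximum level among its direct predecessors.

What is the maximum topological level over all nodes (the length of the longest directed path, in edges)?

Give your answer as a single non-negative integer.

Op 1: add_edge(F, C). Edges now: 1
Op 2: add_edge(A, D). Edges now: 2
Op 3: add_edge(C, D). Edges now: 3
Op 4: add_edge(E, B). Edges now: 4
Op 5: add_edge(E, C). Edges now: 5
Op 6: add_edge(E, D). Edges now: 6
Op 7: add_edge(C, B). Edges now: 7
Op 8: add_edge(B, D). Edges now: 8
Op 9: add_edge(F, B). Edges now: 9
Op 10: add_edge(F, A). Edges now: 10
Op 11: add_edge(A, B). Edges now: 11
Compute levels (Kahn BFS):
  sources (in-degree 0): E, F
  process E: level=0
    E->B: in-degree(B)=3, level(B)>=1
    E->C: in-degree(C)=1, level(C)>=1
    E->D: in-degree(D)=3, level(D)>=1
  process F: level=0
    F->A: in-degree(A)=0, level(A)=1, enqueue
    F->B: in-degree(B)=2, level(B)>=1
    F->C: in-degree(C)=0, level(C)=1, enqueue
  process A: level=1
    A->B: in-degree(B)=1, level(B)>=2
    A->D: in-degree(D)=2, level(D)>=2
  process C: level=1
    C->B: in-degree(B)=0, level(B)=2, enqueue
    C->D: in-degree(D)=1, level(D)>=2
  process B: level=2
    B->D: in-degree(D)=0, level(D)=3, enqueue
  process D: level=3
All levels: A:1, B:2, C:1, D:3, E:0, F:0
max level = 3

Answer: 3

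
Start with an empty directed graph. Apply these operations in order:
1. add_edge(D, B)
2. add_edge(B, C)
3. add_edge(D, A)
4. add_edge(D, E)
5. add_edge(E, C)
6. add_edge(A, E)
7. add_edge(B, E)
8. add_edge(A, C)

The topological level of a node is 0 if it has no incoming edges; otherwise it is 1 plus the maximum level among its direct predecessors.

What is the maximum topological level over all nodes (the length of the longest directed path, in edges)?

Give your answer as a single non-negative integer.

Answer: 3

Derivation:
Op 1: add_edge(D, B). Edges now: 1
Op 2: add_edge(B, C). Edges now: 2
Op 3: add_edge(D, A). Edges now: 3
Op 4: add_edge(D, E). Edges now: 4
Op 5: add_edge(E, C). Edges now: 5
Op 6: add_edge(A, E). Edges now: 6
Op 7: add_edge(B, E). Edges now: 7
Op 8: add_edge(A, C). Edges now: 8
Compute levels (Kahn BFS):
  sources (in-degree 0): D
  process D: level=0
    D->A: in-degree(A)=0, level(A)=1, enqueue
    D->B: in-degree(B)=0, level(B)=1, enqueue
    D->E: in-degree(E)=2, level(E)>=1
  process A: level=1
    A->C: in-degree(C)=2, level(C)>=2
    A->E: in-degree(E)=1, level(E)>=2
  process B: level=1
    B->C: in-degree(C)=1, level(C)>=2
    B->E: in-degree(E)=0, level(E)=2, enqueue
  process E: level=2
    E->C: in-degree(C)=0, level(C)=3, enqueue
  process C: level=3
All levels: A:1, B:1, C:3, D:0, E:2
max level = 3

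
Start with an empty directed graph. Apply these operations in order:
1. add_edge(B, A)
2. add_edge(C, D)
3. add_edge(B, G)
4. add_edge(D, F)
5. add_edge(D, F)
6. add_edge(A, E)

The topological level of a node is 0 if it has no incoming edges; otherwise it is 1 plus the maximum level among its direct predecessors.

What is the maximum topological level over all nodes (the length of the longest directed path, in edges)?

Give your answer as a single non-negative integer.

Answer: 2

Derivation:
Op 1: add_edge(B, A). Edges now: 1
Op 2: add_edge(C, D). Edges now: 2
Op 3: add_edge(B, G). Edges now: 3
Op 4: add_edge(D, F). Edges now: 4
Op 5: add_edge(D, F) (duplicate, no change). Edges now: 4
Op 6: add_edge(A, E). Edges now: 5
Compute levels (Kahn BFS):
  sources (in-degree 0): B, C
  process B: level=0
    B->A: in-degree(A)=0, level(A)=1, enqueue
    B->G: in-degree(G)=0, level(G)=1, enqueue
  process C: level=0
    C->D: in-degree(D)=0, level(D)=1, enqueue
  process A: level=1
    A->E: in-degree(E)=0, level(E)=2, enqueue
  process G: level=1
  process D: level=1
    D->F: in-degree(F)=0, level(F)=2, enqueue
  process E: level=2
  process F: level=2
All levels: A:1, B:0, C:0, D:1, E:2, F:2, G:1
max level = 2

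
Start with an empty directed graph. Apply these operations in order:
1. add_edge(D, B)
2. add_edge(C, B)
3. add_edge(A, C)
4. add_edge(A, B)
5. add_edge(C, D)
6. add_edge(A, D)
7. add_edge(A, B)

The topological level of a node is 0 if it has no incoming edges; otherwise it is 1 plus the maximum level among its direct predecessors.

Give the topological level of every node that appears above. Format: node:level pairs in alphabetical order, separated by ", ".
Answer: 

Op 1: add_edge(D, B). Edges now: 1
Op 2: add_edge(C, B). Edges now: 2
Op 3: add_edge(A, C). Edges now: 3
Op 4: add_edge(A, B). Edges now: 4
Op 5: add_edge(C, D). Edges now: 5
Op 6: add_edge(A, D). Edges now: 6
Op 7: add_edge(A, B) (duplicate, no change). Edges now: 6
Compute levels (Kahn BFS):
  sources (in-degree 0): A
  process A: level=0
    A->B: in-degree(B)=2, level(B)>=1
    A->C: in-degree(C)=0, level(C)=1, enqueue
    A->D: in-degree(D)=1, level(D)>=1
  process C: level=1
    C->B: in-degree(B)=1, level(B)>=2
    C->D: in-degree(D)=0, level(D)=2, enqueue
  process D: level=2
    D->B: in-degree(B)=0, level(B)=3, enqueue
  process B: level=3
All levels: A:0, B:3, C:1, D:2

Answer: A:0, B:3, C:1, D:2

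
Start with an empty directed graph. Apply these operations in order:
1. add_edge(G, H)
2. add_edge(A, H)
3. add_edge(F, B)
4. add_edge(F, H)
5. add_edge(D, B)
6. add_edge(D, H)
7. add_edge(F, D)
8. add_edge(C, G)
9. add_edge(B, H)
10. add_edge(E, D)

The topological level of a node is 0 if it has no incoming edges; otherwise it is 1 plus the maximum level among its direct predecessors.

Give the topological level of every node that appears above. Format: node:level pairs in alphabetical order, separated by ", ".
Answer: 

Op 1: add_edge(G, H). Edges now: 1
Op 2: add_edge(A, H). Edges now: 2
Op 3: add_edge(F, B). Edges now: 3
Op 4: add_edge(F, H). Edges now: 4
Op 5: add_edge(D, B). Edges now: 5
Op 6: add_edge(D, H). Edges now: 6
Op 7: add_edge(F, D). Edges now: 7
Op 8: add_edge(C, G). Edges now: 8
Op 9: add_edge(B, H). Edges now: 9
Op 10: add_edge(E, D). Edges now: 10
Compute levels (Kahn BFS):
  sources (in-degree 0): A, C, E, F
  process A: level=0
    A->H: in-degree(H)=4, level(H)>=1
  process C: level=0
    C->G: in-degree(G)=0, level(G)=1, enqueue
  process E: level=0
    E->D: in-degree(D)=1, level(D)>=1
  process F: level=0
    F->B: in-degree(B)=1, level(B)>=1
    F->D: in-degree(D)=0, level(D)=1, enqueue
    F->H: in-degree(H)=3, level(H)>=1
  process G: level=1
    G->H: in-degree(H)=2, level(H)>=2
  process D: level=1
    D->B: in-degree(B)=0, level(B)=2, enqueue
    D->H: in-degree(H)=1, level(H)>=2
  process B: level=2
    B->H: in-degree(H)=0, level(H)=3, enqueue
  process H: level=3
All levels: A:0, B:2, C:0, D:1, E:0, F:0, G:1, H:3

Answer: A:0, B:2, C:0, D:1, E:0, F:0, G:1, H:3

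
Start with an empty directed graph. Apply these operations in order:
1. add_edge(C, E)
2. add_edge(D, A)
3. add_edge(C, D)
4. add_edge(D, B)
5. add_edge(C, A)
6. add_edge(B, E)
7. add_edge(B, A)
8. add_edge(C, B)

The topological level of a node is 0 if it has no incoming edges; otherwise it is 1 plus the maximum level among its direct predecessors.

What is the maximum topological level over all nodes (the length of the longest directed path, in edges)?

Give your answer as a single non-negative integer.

Op 1: add_edge(C, E). Edges now: 1
Op 2: add_edge(D, A). Edges now: 2
Op 3: add_edge(C, D). Edges now: 3
Op 4: add_edge(D, B). Edges now: 4
Op 5: add_edge(C, A). Edges now: 5
Op 6: add_edge(B, E). Edges now: 6
Op 7: add_edge(B, A). Edges now: 7
Op 8: add_edge(C, B). Edges now: 8
Compute levels (Kahn BFS):
  sources (in-degree 0): C
  process C: level=0
    C->A: in-degree(A)=2, level(A)>=1
    C->B: in-degree(B)=1, level(B)>=1
    C->D: in-degree(D)=0, level(D)=1, enqueue
    C->E: in-degree(E)=1, level(E)>=1
  process D: level=1
    D->A: in-degree(A)=1, level(A)>=2
    D->B: in-degree(B)=0, level(B)=2, enqueue
  process B: level=2
    B->A: in-degree(A)=0, level(A)=3, enqueue
    B->E: in-degree(E)=0, level(E)=3, enqueue
  process A: level=3
  process E: level=3
All levels: A:3, B:2, C:0, D:1, E:3
max level = 3

Answer: 3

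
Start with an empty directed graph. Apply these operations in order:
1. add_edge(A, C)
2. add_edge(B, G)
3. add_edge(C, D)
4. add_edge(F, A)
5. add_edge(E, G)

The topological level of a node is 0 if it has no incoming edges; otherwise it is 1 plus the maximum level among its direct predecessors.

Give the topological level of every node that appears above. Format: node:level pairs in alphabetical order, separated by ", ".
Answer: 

Op 1: add_edge(A, C). Edges now: 1
Op 2: add_edge(B, G). Edges now: 2
Op 3: add_edge(C, D). Edges now: 3
Op 4: add_edge(F, A). Edges now: 4
Op 5: add_edge(E, G). Edges now: 5
Compute levels (Kahn BFS):
  sources (in-degree 0): B, E, F
  process B: level=0
    B->G: in-degree(G)=1, level(G)>=1
  process E: level=0
    E->G: in-degree(G)=0, level(G)=1, enqueue
  process F: level=0
    F->A: in-degree(A)=0, level(A)=1, enqueue
  process G: level=1
  process A: level=1
    A->C: in-degree(C)=0, level(C)=2, enqueue
  process C: level=2
    C->D: in-degree(D)=0, level(D)=3, enqueue
  process D: level=3
All levels: A:1, B:0, C:2, D:3, E:0, F:0, G:1

Answer: A:1, B:0, C:2, D:3, E:0, F:0, G:1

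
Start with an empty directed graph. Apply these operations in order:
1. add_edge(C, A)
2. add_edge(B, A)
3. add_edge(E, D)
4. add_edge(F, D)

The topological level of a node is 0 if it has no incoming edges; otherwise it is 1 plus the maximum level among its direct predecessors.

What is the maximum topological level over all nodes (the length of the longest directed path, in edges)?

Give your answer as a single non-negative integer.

Answer: 1

Derivation:
Op 1: add_edge(C, A). Edges now: 1
Op 2: add_edge(B, A). Edges now: 2
Op 3: add_edge(E, D). Edges now: 3
Op 4: add_edge(F, D). Edges now: 4
Compute levels (Kahn BFS):
  sources (in-degree 0): B, C, E, F
  process B: level=0
    B->A: in-degree(A)=1, level(A)>=1
  process C: level=0
    C->A: in-degree(A)=0, level(A)=1, enqueue
  process E: level=0
    E->D: in-degree(D)=1, level(D)>=1
  process F: level=0
    F->D: in-degree(D)=0, level(D)=1, enqueue
  process A: level=1
  process D: level=1
All levels: A:1, B:0, C:0, D:1, E:0, F:0
max level = 1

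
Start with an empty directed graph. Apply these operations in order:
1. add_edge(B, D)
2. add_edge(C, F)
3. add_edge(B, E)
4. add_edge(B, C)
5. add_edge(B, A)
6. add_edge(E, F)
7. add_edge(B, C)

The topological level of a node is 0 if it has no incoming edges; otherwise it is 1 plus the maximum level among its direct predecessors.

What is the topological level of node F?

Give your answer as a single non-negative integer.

Op 1: add_edge(B, D). Edges now: 1
Op 2: add_edge(C, F). Edges now: 2
Op 3: add_edge(B, E). Edges now: 3
Op 4: add_edge(B, C). Edges now: 4
Op 5: add_edge(B, A). Edges now: 5
Op 6: add_edge(E, F). Edges now: 6
Op 7: add_edge(B, C) (duplicate, no change). Edges now: 6
Compute levels (Kahn BFS):
  sources (in-degree 0): B
  process B: level=0
    B->A: in-degree(A)=0, level(A)=1, enqueue
    B->C: in-degree(C)=0, level(C)=1, enqueue
    B->D: in-degree(D)=0, level(D)=1, enqueue
    B->E: in-degree(E)=0, level(E)=1, enqueue
  process A: level=1
  process C: level=1
    C->F: in-degree(F)=1, level(F)>=2
  process D: level=1
  process E: level=1
    E->F: in-degree(F)=0, level(F)=2, enqueue
  process F: level=2
All levels: A:1, B:0, C:1, D:1, E:1, F:2
level(F) = 2

Answer: 2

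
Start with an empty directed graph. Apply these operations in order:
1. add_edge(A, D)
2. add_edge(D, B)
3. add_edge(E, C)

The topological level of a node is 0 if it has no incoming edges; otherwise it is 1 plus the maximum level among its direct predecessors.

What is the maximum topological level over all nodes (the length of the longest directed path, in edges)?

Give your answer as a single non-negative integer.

Answer: 2

Derivation:
Op 1: add_edge(A, D). Edges now: 1
Op 2: add_edge(D, B). Edges now: 2
Op 3: add_edge(E, C). Edges now: 3
Compute levels (Kahn BFS):
  sources (in-degree 0): A, E
  process A: level=0
    A->D: in-degree(D)=0, level(D)=1, enqueue
  process E: level=0
    E->C: in-degree(C)=0, level(C)=1, enqueue
  process D: level=1
    D->B: in-degree(B)=0, level(B)=2, enqueue
  process C: level=1
  process B: level=2
All levels: A:0, B:2, C:1, D:1, E:0
max level = 2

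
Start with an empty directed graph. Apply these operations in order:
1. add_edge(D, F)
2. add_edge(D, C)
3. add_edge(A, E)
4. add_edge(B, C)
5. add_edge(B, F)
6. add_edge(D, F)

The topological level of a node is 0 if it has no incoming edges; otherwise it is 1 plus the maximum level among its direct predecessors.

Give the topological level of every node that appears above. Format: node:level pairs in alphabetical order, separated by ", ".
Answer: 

Answer: A:0, B:0, C:1, D:0, E:1, F:1

Derivation:
Op 1: add_edge(D, F). Edges now: 1
Op 2: add_edge(D, C). Edges now: 2
Op 3: add_edge(A, E). Edges now: 3
Op 4: add_edge(B, C). Edges now: 4
Op 5: add_edge(B, F). Edges now: 5
Op 6: add_edge(D, F) (duplicate, no change). Edges now: 5
Compute levels (Kahn BFS):
  sources (in-degree 0): A, B, D
  process A: level=0
    A->E: in-degree(E)=0, level(E)=1, enqueue
  process B: level=0
    B->C: in-degree(C)=1, level(C)>=1
    B->F: in-degree(F)=1, level(F)>=1
  process D: level=0
    D->C: in-degree(C)=0, level(C)=1, enqueue
    D->F: in-degree(F)=0, level(F)=1, enqueue
  process E: level=1
  process C: level=1
  process F: level=1
All levels: A:0, B:0, C:1, D:0, E:1, F:1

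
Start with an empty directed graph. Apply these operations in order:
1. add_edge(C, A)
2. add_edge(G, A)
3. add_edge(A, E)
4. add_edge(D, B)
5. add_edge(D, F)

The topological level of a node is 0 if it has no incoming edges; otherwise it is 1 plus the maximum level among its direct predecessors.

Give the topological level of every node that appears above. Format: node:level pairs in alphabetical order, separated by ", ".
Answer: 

Answer: A:1, B:1, C:0, D:0, E:2, F:1, G:0

Derivation:
Op 1: add_edge(C, A). Edges now: 1
Op 2: add_edge(G, A). Edges now: 2
Op 3: add_edge(A, E). Edges now: 3
Op 4: add_edge(D, B). Edges now: 4
Op 5: add_edge(D, F). Edges now: 5
Compute levels (Kahn BFS):
  sources (in-degree 0): C, D, G
  process C: level=0
    C->A: in-degree(A)=1, level(A)>=1
  process D: level=0
    D->B: in-degree(B)=0, level(B)=1, enqueue
    D->F: in-degree(F)=0, level(F)=1, enqueue
  process G: level=0
    G->A: in-degree(A)=0, level(A)=1, enqueue
  process B: level=1
  process F: level=1
  process A: level=1
    A->E: in-degree(E)=0, level(E)=2, enqueue
  process E: level=2
All levels: A:1, B:1, C:0, D:0, E:2, F:1, G:0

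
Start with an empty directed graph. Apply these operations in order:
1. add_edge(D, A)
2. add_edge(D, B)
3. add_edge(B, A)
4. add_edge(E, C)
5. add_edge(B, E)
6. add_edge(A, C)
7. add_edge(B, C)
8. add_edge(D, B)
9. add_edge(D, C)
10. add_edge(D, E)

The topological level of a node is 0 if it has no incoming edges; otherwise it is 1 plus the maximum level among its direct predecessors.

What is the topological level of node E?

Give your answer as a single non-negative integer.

Answer: 2

Derivation:
Op 1: add_edge(D, A). Edges now: 1
Op 2: add_edge(D, B). Edges now: 2
Op 3: add_edge(B, A). Edges now: 3
Op 4: add_edge(E, C). Edges now: 4
Op 5: add_edge(B, E). Edges now: 5
Op 6: add_edge(A, C). Edges now: 6
Op 7: add_edge(B, C). Edges now: 7
Op 8: add_edge(D, B) (duplicate, no change). Edges now: 7
Op 9: add_edge(D, C). Edges now: 8
Op 10: add_edge(D, E). Edges now: 9
Compute levels (Kahn BFS):
  sources (in-degree 0): D
  process D: level=0
    D->A: in-degree(A)=1, level(A)>=1
    D->B: in-degree(B)=0, level(B)=1, enqueue
    D->C: in-degree(C)=3, level(C)>=1
    D->E: in-degree(E)=1, level(E)>=1
  process B: level=1
    B->A: in-degree(A)=0, level(A)=2, enqueue
    B->C: in-degree(C)=2, level(C)>=2
    B->E: in-degree(E)=0, level(E)=2, enqueue
  process A: level=2
    A->C: in-degree(C)=1, level(C)>=3
  process E: level=2
    E->C: in-degree(C)=0, level(C)=3, enqueue
  process C: level=3
All levels: A:2, B:1, C:3, D:0, E:2
level(E) = 2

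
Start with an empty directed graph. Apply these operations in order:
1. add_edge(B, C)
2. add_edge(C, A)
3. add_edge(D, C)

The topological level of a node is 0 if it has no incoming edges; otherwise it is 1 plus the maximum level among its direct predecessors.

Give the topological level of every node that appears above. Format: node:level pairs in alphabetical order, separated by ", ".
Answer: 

Answer: A:2, B:0, C:1, D:0

Derivation:
Op 1: add_edge(B, C). Edges now: 1
Op 2: add_edge(C, A). Edges now: 2
Op 3: add_edge(D, C). Edges now: 3
Compute levels (Kahn BFS):
  sources (in-degree 0): B, D
  process B: level=0
    B->C: in-degree(C)=1, level(C)>=1
  process D: level=0
    D->C: in-degree(C)=0, level(C)=1, enqueue
  process C: level=1
    C->A: in-degree(A)=0, level(A)=2, enqueue
  process A: level=2
All levels: A:2, B:0, C:1, D:0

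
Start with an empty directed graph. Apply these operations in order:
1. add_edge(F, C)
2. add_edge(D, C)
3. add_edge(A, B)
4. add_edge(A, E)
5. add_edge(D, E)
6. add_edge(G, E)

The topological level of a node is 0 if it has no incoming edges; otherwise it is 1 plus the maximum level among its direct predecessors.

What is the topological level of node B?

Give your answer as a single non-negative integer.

Answer: 1

Derivation:
Op 1: add_edge(F, C). Edges now: 1
Op 2: add_edge(D, C). Edges now: 2
Op 3: add_edge(A, B). Edges now: 3
Op 4: add_edge(A, E). Edges now: 4
Op 5: add_edge(D, E). Edges now: 5
Op 6: add_edge(G, E). Edges now: 6
Compute levels (Kahn BFS):
  sources (in-degree 0): A, D, F, G
  process A: level=0
    A->B: in-degree(B)=0, level(B)=1, enqueue
    A->E: in-degree(E)=2, level(E)>=1
  process D: level=0
    D->C: in-degree(C)=1, level(C)>=1
    D->E: in-degree(E)=1, level(E)>=1
  process F: level=0
    F->C: in-degree(C)=0, level(C)=1, enqueue
  process G: level=0
    G->E: in-degree(E)=0, level(E)=1, enqueue
  process B: level=1
  process C: level=1
  process E: level=1
All levels: A:0, B:1, C:1, D:0, E:1, F:0, G:0
level(B) = 1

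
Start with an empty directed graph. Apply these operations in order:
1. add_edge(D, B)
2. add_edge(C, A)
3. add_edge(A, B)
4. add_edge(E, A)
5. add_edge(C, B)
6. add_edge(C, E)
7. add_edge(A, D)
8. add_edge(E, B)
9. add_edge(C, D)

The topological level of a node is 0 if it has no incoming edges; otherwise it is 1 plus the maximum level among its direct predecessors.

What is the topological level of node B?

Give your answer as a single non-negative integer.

Op 1: add_edge(D, B). Edges now: 1
Op 2: add_edge(C, A). Edges now: 2
Op 3: add_edge(A, B). Edges now: 3
Op 4: add_edge(E, A). Edges now: 4
Op 5: add_edge(C, B). Edges now: 5
Op 6: add_edge(C, E). Edges now: 6
Op 7: add_edge(A, D). Edges now: 7
Op 8: add_edge(E, B). Edges now: 8
Op 9: add_edge(C, D). Edges now: 9
Compute levels (Kahn BFS):
  sources (in-degree 0): C
  process C: level=0
    C->A: in-degree(A)=1, level(A)>=1
    C->B: in-degree(B)=3, level(B)>=1
    C->D: in-degree(D)=1, level(D)>=1
    C->E: in-degree(E)=0, level(E)=1, enqueue
  process E: level=1
    E->A: in-degree(A)=0, level(A)=2, enqueue
    E->B: in-degree(B)=2, level(B)>=2
  process A: level=2
    A->B: in-degree(B)=1, level(B)>=3
    A->D: in-degree(D)=0, level(D)=3, enqueue
  process D: level=3
    D->B: in-degree(B)=0, level(B)=4, enqueue
  process B: level=4
All levels: A:2, B:4, C:0, D:3, E:1
level(B) = 4

Answer: 4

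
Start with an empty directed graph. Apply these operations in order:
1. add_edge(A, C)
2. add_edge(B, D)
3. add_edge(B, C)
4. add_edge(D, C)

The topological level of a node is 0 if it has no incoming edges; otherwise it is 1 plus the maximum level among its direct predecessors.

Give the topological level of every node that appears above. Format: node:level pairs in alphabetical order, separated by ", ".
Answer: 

Answer: A:0, B:0, C:2, D:1

Derivation:
Op 1: add_edge(A, C). Edges now: 1
Op 2: add_edge(B, D). Edges now: 2
Op 3: add_edge(B, C). Edges now: 3
Op 4: add_edge(D, C). Edges now: 4
Compute levels (Kahn BFS):
  sources (in-degree 0): A, B
  process A: level=0
    A->C: in-degree(C)=2, level(C)>=1
  process B: level=0
    B->C: in-degree(C)=1, level(C)>=1
    B->D: in-degree(D)=0, level(D)=1, enqueue
  process D: level=1
    D->C: in-degree(C)=0, level(C)=2, enqueue
  process C: level=2
All levels: A:0, B:0, C:2, D:1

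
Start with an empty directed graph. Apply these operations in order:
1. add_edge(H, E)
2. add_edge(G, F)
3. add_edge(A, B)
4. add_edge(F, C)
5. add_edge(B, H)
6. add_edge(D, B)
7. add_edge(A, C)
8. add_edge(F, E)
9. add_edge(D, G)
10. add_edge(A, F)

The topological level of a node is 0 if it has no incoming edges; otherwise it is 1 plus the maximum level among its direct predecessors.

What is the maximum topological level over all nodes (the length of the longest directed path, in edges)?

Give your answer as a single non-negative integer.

Answer: 3

Derivation:
Op 1: add_edge(H, E). Edges now: 1
Op 2: add_edge(G, F). Edges now: 2
Op 3: add_edge(A, B). Edges now: 3
Op 4: add_edge(F, C). Edges now: 4
Op 5: add_edge(B, H). Edges now: 5
Op 6: add_edge(D, B). Edges now: 6
Op 7: add_edge(A, C). Edges now: 7
Op 8: add_edge(F, E). Edges now: 8
Op 9: add_edge(D, G). Edges now: 9
Op 10: add_edge(A, F). Edges now: 10
Compute levels (Kahn BFS):
  sources (in-degree 0): A, D
  process A: level=0
    A->B: in-degree(B)=1, level(B)>=1
    A->C: in-degree(C)=1, level(C)>=1
    A->F: in-degree(F)=1, level(F)>=1
  process D: level=0
    D->B: in-degree(B)=0, level(B)=1, enqueue
    D->G: in-degree(G)=0, level(G)=1, enqueue
  process B: level=1
    B->H: in-degree(H)=0, level(H)=2, enqueue
  process G: level=1
    G->F: in-degree(F)=0, level(F)=2, enqueue
  process H: level=2
    H->E: in-degree(E)=1, level(E)>=3
  process F: level=2
    F->C: in-degree(C)=0, level(C)=3, enqueue
    F->E: in-degree(E)=0, level(E)=3, enqueue
  process C: level=3
  process E: level=3
All levels: A:0, B:1, C:3, D:0, E:3, F:2, G:1, H:2
max level = 3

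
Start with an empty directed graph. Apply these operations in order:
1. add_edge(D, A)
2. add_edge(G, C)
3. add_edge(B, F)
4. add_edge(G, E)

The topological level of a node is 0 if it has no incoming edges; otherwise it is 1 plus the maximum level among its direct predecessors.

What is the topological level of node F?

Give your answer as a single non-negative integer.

Answer: 1

Derivation:
Op 1: add_edge(D, A). Edges now: 1
Op 2: add_edge(G, C). Edges now: 2
Op 3: add_edge(B, F). Edges now: 3
Op 4: add_edge(G, E). Edges now: 4
Compute levels (Kahn BFS):
  sources (in-degree 0): B, D, G
  process B: level=0
    B->F: in-degree(F)=0, level(F)=1, enqueue
  process D: level=0
    D->A: in-degree(A)=0, level(A)=1, enqueue
  process G: level=0
    G->C: in-degree(C)=0, level(C)=1, enqueue
    G->E: in-degree(E)=0, level(E)=1, enqueue
  process F: level=1
  process A: level=1
  process C: level=1
  process E: level=1
All levels: A:1, B:0, C:1, D:0, E:1, F:1, G:0
level(F) = 1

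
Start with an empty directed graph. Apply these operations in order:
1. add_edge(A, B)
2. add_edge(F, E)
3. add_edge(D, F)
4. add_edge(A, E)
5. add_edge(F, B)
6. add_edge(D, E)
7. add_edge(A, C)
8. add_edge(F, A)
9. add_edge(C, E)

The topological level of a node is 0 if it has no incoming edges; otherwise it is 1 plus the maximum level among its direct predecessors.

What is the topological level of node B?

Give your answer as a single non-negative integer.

Op 1: add_edge(A, B). Edges now: 1
Op 2: add_edge(F, E). Edges now: 2
Op 3: add_edge(D, F). Edges now: 3
Op 4: add_edge(A, E). Edges now: 4
Op 5: add_edge(F, B). Edges now: 5
Op 6: add_edge(D, E). Edges now: 6
Op 7: add_edge(A, C). Edges now: 7
Op 8: add_edge(F, A). Edges now: 8
Op 9: add_edge(C, E). Edges now: 9
Compute levels (Kahn BFS):
  sources (in-degree 0): D
  process D: level=0
    D->E: in-degree(E)=3, level(E)>=1
    D->F: in-degree(F)=0, level(F)=1, enqueue
  process F: level=1
    F->A: in-degree(A)=0, level(A)=2, enqueue
    F->B: in-degree(B)=1, level(B)>=2
    F->E: in-degree(E)=2, level(E)>=2
  process A: level=2
    A->B: in-degree(B)=0, level(B)=3, enqueue
    A->C: in-degree(C)=0, level(C)=3, enqueue
    A->E: in-degree(E)=1, level(E)>=3
  process B: level=3
  process C: level=3
    C->E: in-degree(E)=0, level(E)=4, enqueue
  process E: level=4
All levels: A:2, B:3, C:3, D:0, E:4, F:1
level(B) = 3

Answer: 3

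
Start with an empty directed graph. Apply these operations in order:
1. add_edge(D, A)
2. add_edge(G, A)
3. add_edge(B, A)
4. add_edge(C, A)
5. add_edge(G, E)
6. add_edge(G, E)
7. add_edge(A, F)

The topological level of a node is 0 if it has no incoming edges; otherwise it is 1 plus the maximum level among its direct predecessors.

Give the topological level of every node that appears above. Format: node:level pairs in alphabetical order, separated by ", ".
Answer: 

Answer: A:1, B:0, C:0, D:0, E:1, F:2, G:0

Derivation:
Op 1: add_edge(D, A). Edges now: 1
Op 2: add_edge(G, A). Edges now: 2
Op 3: add_edge(B, A). Edges now: 3
Op 4: add_edge(C, A). Edges now: 4
Op 5: add_edge(G, E). Edges now: 5
Op 6: add_edge(G, E) (duplicate, no change). Edges now: 5
Op 7: add_edge(A, F). Edges now: 6
Compute levels (Kahn BFS):
  sources (in-degree 0): B, C, D, G
  process B: level=0
    B->A: in-degree(A)=3, level(A)>=1
  process C: level=0
    C->A: in-degree(A)=2, level(A)>=1
  process D: level=0
    D->A: in-degree(A)=1, level(A)>=1
  process G: level=0
    G->A: in-degree(A)=0, level(A)=1, enqueue
    G->E: in-degree(E)=0, level(E)=1, enqueue
  process A: level=1
    A->F: in-degree(F)=0, level(F)=2, enqueue
  process E: level=1
  process F: level=2
All levels: A:1, B:0, C:0, D:0, E:1, F:2, G:0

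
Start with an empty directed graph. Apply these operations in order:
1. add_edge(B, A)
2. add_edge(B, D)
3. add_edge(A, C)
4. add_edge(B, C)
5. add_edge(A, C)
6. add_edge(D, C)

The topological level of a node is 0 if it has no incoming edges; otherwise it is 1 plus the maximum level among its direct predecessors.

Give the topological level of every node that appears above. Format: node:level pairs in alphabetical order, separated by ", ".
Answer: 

Answer: A:1, B:0, C:2, D:1

Derivation:
Op 1: add_edge(B, A). Edges now: 1
Op 2: add_edge(B, D). Edges now: 2
Op 3: add_edge(A, C). Edges now: 3
Op 4: add_edge(B, C). Edges now: 4
Op 5: add_edge(A, C) (duplicate, no change). Edges now: 4
Op 6: add_edge(D, C). Edges now: 5
Compute levels (Kahn BFS):
  sources (in-degree 0): B
  process B: level=0
    B->A: in-degree(A)=0, level(A)=1, enqueue
    B->C: in-degree(C)=2, level(C)>=1
    B->D: in-degree(D)=0, level(D)=1, enqueue
  process A: level=1
    A->C: in-degree(C)=1, level(C)>=2
  process D: level=1
    D->C: in-degree(C)=0, level(C)=2, enqueue
  process C: level=2
All levels: A:1, B:0, C:2, D:1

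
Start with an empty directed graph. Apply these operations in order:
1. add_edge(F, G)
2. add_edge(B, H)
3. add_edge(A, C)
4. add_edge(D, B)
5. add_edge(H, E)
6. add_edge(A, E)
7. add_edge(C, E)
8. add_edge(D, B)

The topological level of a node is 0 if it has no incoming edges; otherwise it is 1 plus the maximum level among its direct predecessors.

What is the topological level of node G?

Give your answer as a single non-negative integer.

Answer: 1

Derivation:
Op 1: add_edge(F, G). Edges now: 1
Op 2: add_edge(B, H). Edges now: 2
Op 3: add_edge(A, C). Edges now: 3
Op 4: add_edge(D, B). Edges now: 4
Op 5: add_edge(H, E). Edges now: 5
Op 6: add_edge(A, E). Edges now: 6
Op 7: add_edge(C, E). Edges now: 7
Op 8: add_edge(D, B) (duplicate, no change). Edges now: 7
Compute levels (Kahn BFS):
  sources (in-degree 0): A, D, F
  process A: level=0
    A->C: in-degree(C)=0, level(C)=1, enqueue
    A->E: in-degree(E)=2, level(E)>=1
  process D: level=0
    D->B: in-degree(B)=0, level(B)=1, enqueue
  process F: level=0
    F->G: in-degree(G)=0, level(G)=1, enqueue
  process C: level=1
    C->E: in-degree(E)=1, level(E)>=2
  process B: level=1
    B->H: in-degree(H)=0, level(H)=2, enqueue
  process G: level=1
  process H: level=2
    H->E: in-degree(E)=0, level(E)=3, enqueue
  process E: level=3
All levels: A:0, B:1, C:1, D:0, E:3, F:0, G:1, H:2
level(G) = 1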